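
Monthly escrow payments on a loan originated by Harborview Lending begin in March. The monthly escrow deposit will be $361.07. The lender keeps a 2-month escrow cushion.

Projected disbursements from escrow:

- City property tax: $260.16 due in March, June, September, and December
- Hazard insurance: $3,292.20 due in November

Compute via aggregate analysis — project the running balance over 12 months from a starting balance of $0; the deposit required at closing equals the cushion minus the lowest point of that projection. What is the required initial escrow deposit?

Cushion = 2 × $361.07 = $722.14
Trial balance (start $0, +$361.07 each month, − disbursements):
  Mar: +$361.07 − $260.16 → $100.91
  Apr: +$361.07 → $461.98
  May: +$361.07 → $823.05
  Jun: +$361.07 − $260.16 → $923.96
  Jul: +$361.07 → $1,285.03
  Aug: +$361.07 → $1,646.10
  Sep: +$361.07 − $260.16 → $1,747.01
  Oct: +$361.07 → $2,108.08
  Nov: +$361.07 − $3,292.20 → -$823.05
  Dec: +$361.07 − $260.16 → -$722.14
  Jan: +$361.07 → -$361.07
  Feb: +$361.07 → $0.00
Lowest trial balance = -$823.05 (Nov)
Initial deposit = cushion − low point = $722.14 − (-$823.05) = $1,545.19

$1,545.19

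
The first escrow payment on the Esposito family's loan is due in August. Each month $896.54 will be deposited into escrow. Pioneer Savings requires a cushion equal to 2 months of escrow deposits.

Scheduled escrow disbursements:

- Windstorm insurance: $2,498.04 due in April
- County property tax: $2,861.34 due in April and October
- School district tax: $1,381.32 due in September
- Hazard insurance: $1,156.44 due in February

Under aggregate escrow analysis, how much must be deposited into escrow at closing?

Cushion = 2 × $896.54 = $1,793.08
Trial balance (start $0, +$896.54 each month, − disbursements):
  Aug: +$896.54 → $896.54
  Sep: +$896.54 − $1,381.32 → $411.76
  Oct: +$896.54 − $2,861.34 → -$1,553.04
  Nov: +$896.54 → -$656.50
  Dec: +$896.54 → $240.04
  Jan: +$896.54 → $1,136.58
  Feb: +$896.54 − $1,156.44 → $876.68
  Mar: +$896.54 → $1,773.22
  Apr: +$896.54 − $5,359.38 → -$2,689.62
  May: +$896.54 → -$1,793.08
  Jun: +$896.54 → -$896.54
  Jul: +$896.54 → $0.00
Lowest trial balance = -$2,689.62 (Apr)
Initial deposit = cushion − low point = $1,793.08 − (-$2,689.62) = $4,482.70

$4,482.70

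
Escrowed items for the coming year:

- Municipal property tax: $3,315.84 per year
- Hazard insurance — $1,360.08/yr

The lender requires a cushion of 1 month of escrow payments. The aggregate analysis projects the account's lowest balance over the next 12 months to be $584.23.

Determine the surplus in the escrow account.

$194.57

Municipal property tax = $3,315.84 per year
Hazard insurance = $1,360.08 per year
Combined annual = $3,315.84 + $1,360.08 = $4,675.92
Monthly = $4,675.92 / 12 = $389.66
Required reserve = 1 × $389.66 = $389.66
Surplus = $584.23 − $389.66 = $194.57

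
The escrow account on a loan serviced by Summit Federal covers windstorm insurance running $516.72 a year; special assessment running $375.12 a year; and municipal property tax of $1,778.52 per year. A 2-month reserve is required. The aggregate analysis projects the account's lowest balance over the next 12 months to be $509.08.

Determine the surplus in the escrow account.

$64.02

Windstorm insurance: $516.72 per year
Special assessment: $375.12 per year
Municipal property tax: $1,778.52 per year
Yearly total = $516.72 + $375.12 + $1,778.52 = $2,670.36
Per month = $2,670.36 / 12 = $222.53
Cushion = 2 × $222.53 = $445.06
Surplus = $509.08 − $445.06 = $64.02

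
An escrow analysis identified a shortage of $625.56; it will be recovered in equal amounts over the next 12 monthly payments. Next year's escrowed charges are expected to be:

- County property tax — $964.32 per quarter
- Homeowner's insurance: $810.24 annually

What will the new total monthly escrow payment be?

$441.09

County property tax — $964.32 × 4 = $3,857.28 annually
Homeowner's insurance — $810.24 annually
Annual escrow total = $3,857.28 + $810.24 = $4,667.52
Monthly escrow = $4,667.52 ÷ 12 = $388.96
Shortage per month = $625.56 ÷ 12 = $52.13
Adjusted monthly = $388.96 + $52.13 = $441.09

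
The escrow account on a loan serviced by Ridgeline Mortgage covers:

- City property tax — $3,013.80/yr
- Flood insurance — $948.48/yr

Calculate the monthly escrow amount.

$330.19

City property tax: $3,013.80/yr
Flood insurance: $948.48/yr
Total annual escrow = $3,013.80 + $948.48 = $3,962.28
Monthly = $3,962.28 / 12 = $330.19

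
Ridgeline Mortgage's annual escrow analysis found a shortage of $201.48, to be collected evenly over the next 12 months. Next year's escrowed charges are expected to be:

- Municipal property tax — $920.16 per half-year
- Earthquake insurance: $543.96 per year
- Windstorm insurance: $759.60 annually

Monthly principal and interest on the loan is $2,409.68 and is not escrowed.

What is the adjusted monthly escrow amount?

Municipal property tax — $920.16 × 2 = $1,840.32 per year
Earthquake insurance — $543.96 per year
Windstorm insurance — $759.60 per year
Annual escrow total = $1,840.32 + $543.96 + $759.60 = $3,143.88
Monthly escrow = $3,143.88 / 12 = $261.99
Shortage spread = $201.48 ÷ 12 = $16.79/mo
Adjusted monthly = $261.99 + $16.79 = $278.78

$278.78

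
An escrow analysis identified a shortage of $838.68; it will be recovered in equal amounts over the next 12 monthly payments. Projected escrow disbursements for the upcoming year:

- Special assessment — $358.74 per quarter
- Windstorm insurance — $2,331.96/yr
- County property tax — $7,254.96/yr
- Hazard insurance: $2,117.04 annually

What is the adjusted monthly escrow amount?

Special assessment: $358.74 × 4 = $1,434.96 per year
Windstorm insurance: $2,331.96 per year
County property tax: $7,254.96 per year
Hazard insurance: $2,117.04 per year
Combined annual = $1,434.96 + $2,331.96 + $7,254.96 + $2,117.04 = $13,138.92
Per month = $13,138.92 / 12 = $1,094.91
Shortage spread = $838.68 ÷ 12 = $69.89/mo
Adjusted monthly = $1,094.91 + $69.89 = $1,164.80

$1,164.80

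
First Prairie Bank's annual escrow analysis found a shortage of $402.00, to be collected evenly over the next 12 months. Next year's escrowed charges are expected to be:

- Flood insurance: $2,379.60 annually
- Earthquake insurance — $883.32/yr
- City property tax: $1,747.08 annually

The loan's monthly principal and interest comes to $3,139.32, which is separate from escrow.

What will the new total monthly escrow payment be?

$451.00

Flood insurance = $2,379.60 per year
Earthquake insurance = $883.32 per year
City property tax = $1,747.08 per year
Total annual escrow = $2,379.60 + $883.32 + $1,747.08 = $5,010.00
Per month = $5,010.00 / 12 = $417.50
Shortage spread = $402.00 ÷ 12 = $33.50/mo
Adjusted monthly = $417.50 + $33.50 = $451.00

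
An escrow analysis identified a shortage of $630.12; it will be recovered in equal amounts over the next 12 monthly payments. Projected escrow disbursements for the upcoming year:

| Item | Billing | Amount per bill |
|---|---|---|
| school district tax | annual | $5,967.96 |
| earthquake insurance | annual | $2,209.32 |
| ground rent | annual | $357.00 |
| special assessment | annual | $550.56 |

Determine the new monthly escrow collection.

$809.58

School district tax = $5,967.96/yr
Earthquake insurance = $2,209.32/yr
Ground rent = $357.00/yr
Special assessment = $550.56/yr
Total annual escrow = $5,967.96 + $2,209.32 + $357.00 + $550.56 = $9,084.84
Monthly escrow = $9,084.84 / 12 = $757.07
Shortage spread = $630.12 ÷ 12 = $52.51/mo
Adjusted monthly = $757.07 + $52.51 = $809.58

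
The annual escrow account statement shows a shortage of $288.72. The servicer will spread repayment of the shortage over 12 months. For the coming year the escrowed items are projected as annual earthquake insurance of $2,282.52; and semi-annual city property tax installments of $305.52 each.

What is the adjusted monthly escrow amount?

$265.19

Earthquake insurance: $2,282.52 annually
City property tax: $305.52 × 2 = $611.04 annually
Total per year = $2,282.52 + $611.04 = $2,893.56
Base monthly escrow = $2,893.56 / 12 = $241.13
Monthly shortage recovery: $288.72 ÷ 12 = $24.06
New monthly escrow = $241.13 + $24.06 = $265.19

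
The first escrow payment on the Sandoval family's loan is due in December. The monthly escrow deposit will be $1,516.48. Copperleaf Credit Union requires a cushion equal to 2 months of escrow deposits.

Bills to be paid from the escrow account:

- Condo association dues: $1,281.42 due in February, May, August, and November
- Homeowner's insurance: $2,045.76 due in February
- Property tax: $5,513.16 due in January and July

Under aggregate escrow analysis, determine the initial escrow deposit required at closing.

$7,323.86

Cushion = 2 × $1,516.48 = $3,032.96
Trial balance (start $0, +$1,516.48 each month, − disbursements):
  Dec: +$1,516.48 → $1,516.48
  Jan: +$1,516.48 − $5,513.16 → -$2,480.20
  Feb: +$1,516.48 − $3,327.18 → -$4,290.90
  Mar: +$1,516.48 → -$2,774.42
  Apr: +$1,516.48 → -$1,257.94
  May: +$1,516.48 − $1,281.42 → -$1,022.88
  Jun: +$1,516.48 → $493.60
  Jul: +$1,516.48 − $5,513.16 → -$3,503.08
  Aug: +$1,516.48 − $1,281.42 → -$3,268.02
  Sep: +$1,516.48 → -$1,751.54
  Oct: +$1,516.48 → -$235.06
  Nov: +$1,516.48 − $1,281.42 → $0.00
Lowest trial balance = -$4,290.90 (Feb)
Initial deposit = cushion − low point = $3,032.96 − (-$4,290.90) = $7,323.86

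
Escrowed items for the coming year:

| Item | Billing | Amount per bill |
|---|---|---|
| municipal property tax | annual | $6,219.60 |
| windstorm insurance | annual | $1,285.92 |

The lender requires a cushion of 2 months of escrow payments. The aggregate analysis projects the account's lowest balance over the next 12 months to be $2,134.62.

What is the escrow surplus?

$883.70

Municipal property tax — $6,219.60 annually
Windstorm insurance — $1,285.92 annually
Annual escrow total = $7,505.52
Monthly = $7,505.52 ÷ 12 = $625.46
Required reserve = 2 × $625.46 = $1,250.92
Surplus = $2,134.62 − $1,250.92 = $883.70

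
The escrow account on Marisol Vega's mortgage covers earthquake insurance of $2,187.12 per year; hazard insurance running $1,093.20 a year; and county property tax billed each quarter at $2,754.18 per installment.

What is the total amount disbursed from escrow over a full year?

$14,297.04

Earthquake insurance = $2,187.12 per year
Hazard insurance = $1,093.20 per year
County property tax = $2,754.18 × 4 = $11,016.72 per year
Total annual escrow = $14,297.04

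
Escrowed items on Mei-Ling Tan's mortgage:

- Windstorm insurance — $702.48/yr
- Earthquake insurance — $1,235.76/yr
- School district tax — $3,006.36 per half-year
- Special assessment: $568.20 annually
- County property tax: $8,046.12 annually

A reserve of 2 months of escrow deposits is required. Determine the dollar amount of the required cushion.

$2,760.88

Windstorm insurance — $702.48
Earthquake insurance — $1,235.76
School district tax — $3,006.36 × 2 = $6,012.72
Special assessment — $568.20
County property tax — $8,046.12
Combined annual = $702.48 + $1,235.76 + $6,012.72 + $568.20 + $8,046.12 = $16,565.28
Per month = $16,565.28 / 12 = $1,380.44
Reserve = 2 × $1,380.44 = $2,760.88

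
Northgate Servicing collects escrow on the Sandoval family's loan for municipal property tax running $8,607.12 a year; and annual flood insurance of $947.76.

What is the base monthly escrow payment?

$796.24

Municipal property tax = $8,607.12 per year
Flood insurance = $947.76 per year
Combined annual = $8,607.12 + $947.76 = $9,554.88
Per month = $9,554.88 / 12 = $796.24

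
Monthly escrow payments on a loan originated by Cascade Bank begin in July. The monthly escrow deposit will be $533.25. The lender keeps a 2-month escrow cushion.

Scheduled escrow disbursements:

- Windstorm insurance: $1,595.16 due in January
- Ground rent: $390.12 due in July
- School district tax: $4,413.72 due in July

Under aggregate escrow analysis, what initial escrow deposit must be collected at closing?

Cushion = 2 × $533.25 = $1,066.50
Trial balance (start $0, +$533.25 each month, − disbursements):
  Jul: +$533.25 − $4,803.84 → -$4,270.59
  Aug: +$533.25 → -$3,737.34
  Sep: +$533.25 → -$3,204.09
  Oct: +$533.25 → -$2,670.84
  Nov: +$533.25 → -$2,137.59
  Dec: +$533.25 → -$1,604.34
  Jan: +$533.25 − $1,595.16 → -$2,666.25
  Feb: +$533.25 → -$2,133.00
  Mar: +$533.25 → -$1,599.75
  Apr: +$533.25 → -$1,066.50
  May: +$533.25 → -$533.25
  Jun: +$533.25 → $0.00
Lowest trial balance = -$4,270.59 (Jul)
Initial deposit = cushion − low point = $1,066.50 − (-$4,270.59) = $5,337.09

$5,337.09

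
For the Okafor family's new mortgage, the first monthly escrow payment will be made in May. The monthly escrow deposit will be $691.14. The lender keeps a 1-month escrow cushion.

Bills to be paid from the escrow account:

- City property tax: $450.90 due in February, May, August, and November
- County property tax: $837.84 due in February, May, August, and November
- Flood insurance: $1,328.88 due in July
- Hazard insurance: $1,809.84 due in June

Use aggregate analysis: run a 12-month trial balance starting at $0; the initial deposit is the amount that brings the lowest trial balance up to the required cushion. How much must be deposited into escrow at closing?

$3,642.78

Cushion = 1 × $691.14 = $691.14
Trial balance (start $0, +$691.14 each month, − disbursements):
  May: +$691.14 − $1,288.74 → -$597.60
  Jun: +$691.14 − $1,809.84 → -$1,716.30
  Jul: +$691.14 − $1,328.88 → -$2,354.04
  Aug: +$691.14 − $1,288.74 → -$2,951.64
  Sep: +$691.14 → -$2,260.50
  Oct: +$691.14 → -$1,569.36
  Nov: +$691.14 − $1,288.74 → -$2,166.96
  Dec: +$691.14 → -$1,475.82
  Jan: +$691.14 → -$784.68
  Feb: +$691.14 − $1,288.74 → -$1,382.28
  Mar: +$691.14 → -$691.14
  Apr: +$691.14 → $0.00
Lowest trial balance = -$2,951.64 (Aug)
Initial deposit = cushion − low point = $691.14 − (-$2,951.64) = $3,642.78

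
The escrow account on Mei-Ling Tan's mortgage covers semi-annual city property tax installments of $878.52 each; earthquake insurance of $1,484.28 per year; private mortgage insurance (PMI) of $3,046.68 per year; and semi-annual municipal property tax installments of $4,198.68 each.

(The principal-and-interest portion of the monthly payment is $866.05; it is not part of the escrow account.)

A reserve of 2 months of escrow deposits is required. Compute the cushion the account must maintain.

City property tax = $878.52 × 2 = $1,757.04 per year
Earthquake insurance = $1,484.28 per year
Private mortgage insurance (PMI) = $3,046.68 per year
Municipal property tax = $4,198.68 × 2 = $8,397.36 per year
Combined annual = $1,757.04 + $1,484.28 + $3,046.68 + $8,397.36 = $14,685.36
Monthly = $14,685.36 ÷ 12 = $1,223.78
Reserve = 2 × $1,223.78 = $2,447.56

$2,447.56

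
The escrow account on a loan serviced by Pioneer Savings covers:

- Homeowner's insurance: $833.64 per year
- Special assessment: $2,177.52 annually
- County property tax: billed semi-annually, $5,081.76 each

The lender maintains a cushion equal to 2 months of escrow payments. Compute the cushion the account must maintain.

Homeowner's insurance: $833.64 per year
Special assessment: $2,177.52 per year
County property tax: $5,081.76 × 2 = $10,163.52 per year
Total per year = $833.64 + $2,177.52 + $10,163.52 = $13,174.68
Per month = $13,174.68 ÷ 12 = $1,097.89
Reserve = 2 × $1,097.89 = $2,195.78

$2,195.78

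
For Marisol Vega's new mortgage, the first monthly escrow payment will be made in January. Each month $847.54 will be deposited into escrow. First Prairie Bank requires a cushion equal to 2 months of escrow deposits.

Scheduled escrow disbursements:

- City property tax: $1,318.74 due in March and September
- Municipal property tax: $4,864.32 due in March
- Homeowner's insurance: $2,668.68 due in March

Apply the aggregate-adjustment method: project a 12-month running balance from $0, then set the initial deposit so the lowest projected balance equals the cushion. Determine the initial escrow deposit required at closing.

$8,004.20

Cushion = 2 × $847.54 = $1,695.08
Trial balance (start $0, +$847.54 each month, − disbursements):
  Jan: +$847.54 → $847.54
  Feb: +$847.54 → $1,695.08
  Mar: +$847.54 − $8,851.74 → -$6,309.12
  Apr: +$847.54 → -$5,461.58
  May: +$847.54 → -$4,614.04
  Jun: +$847.54 → -$3,766.50
  Jul: +$847.54 → -$2,918.96
  Aug: +$847.54 → -$2,071.42
  Sep: +$847.54 − $1,318.74 → -$2,542.62
  Oct: +$847.54 → -$1,695.08
  Nov: +$847.54 → -$847.54
  Dec: +$847.54 → $0.00
Lowest trial balance = -$6,309.12 (Mar)
Initial deposit = cushion − low point = $1,695.08 − (-$6,309.12) = $8,004.20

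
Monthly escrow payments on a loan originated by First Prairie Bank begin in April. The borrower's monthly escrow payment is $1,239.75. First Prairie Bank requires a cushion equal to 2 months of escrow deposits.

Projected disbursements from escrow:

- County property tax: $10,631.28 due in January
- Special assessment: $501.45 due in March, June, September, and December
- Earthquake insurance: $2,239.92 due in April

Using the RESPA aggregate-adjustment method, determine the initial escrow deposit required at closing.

$4,457.55

Cushion = 2 × $1,239.75 = $2,479.50
Trial balance (start $0, +$1,239.75 each month, − disbursements):
  Apr: +$1,239.75 − $2,239.92 → -$1,000.17
  May: +$1,239.75 → $239.58
  Jun: +$1,239.75 − $501.45 → $977.88
  Jul: +$1,239.75 → $2,217.63
  Aug: +$1,239.75 → $3,457.38
  Sep: +$1,239.75 − $501.45 → $4,195.68
  Oct: +$1,239.75 → $5,435.43
  Nov: +$1,239.75 → $6,675.18
  Dec: +$1,239.75 − $501.45 → $7,413.48
  Jan: +$1,239.75 − $10,631.28 → -$1,978.05
  Feb: +$1,239.75 → -$738.30
  Mar: +$1,239.75 − $501.45 → $0.00
Lowest trial balance = -$1,978.05 (Jan)
Initial deposit = cushion − low point = $2,479.50 − (-$1,978.05) = $4,457.55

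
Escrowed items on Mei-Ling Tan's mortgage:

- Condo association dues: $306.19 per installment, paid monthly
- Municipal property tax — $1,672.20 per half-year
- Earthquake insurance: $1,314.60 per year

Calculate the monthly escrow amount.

Condo association dues = $306.19 × 12 = $3,674.28/yr
Municipal property tax = $1,672.20 × 2 = $3,344.40/yr
Earthquake insurance = $1,314.60/yr
Annual escrow total = $3,674.28 + $3,344.40 + $1,314.60 = $8,333.28
Monthly escrow = $8,333.28 ÷ 12 = $694.44

$694.44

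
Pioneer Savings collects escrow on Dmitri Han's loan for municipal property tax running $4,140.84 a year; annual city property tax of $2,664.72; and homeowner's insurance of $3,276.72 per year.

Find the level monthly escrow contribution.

Municipal property tax = $4,140.84
City property tax = $2,664.72
Homeowner's insurance = $3,276.72
Total per year = $4,140.84 + $2,664.72 + $3,276.72 = $10,082.28
Base monthly escrow = $10,082.28 ÷ 12 = $840.19

$840.19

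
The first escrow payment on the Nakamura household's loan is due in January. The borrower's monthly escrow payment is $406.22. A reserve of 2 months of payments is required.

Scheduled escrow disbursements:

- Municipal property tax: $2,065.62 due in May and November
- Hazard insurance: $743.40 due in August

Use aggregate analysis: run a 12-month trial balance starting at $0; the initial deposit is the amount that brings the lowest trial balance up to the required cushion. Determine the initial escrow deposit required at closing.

$1,218.66

Cushion = 2 × $406.22 = $812.44
Trial balance (start $0, +$406.22 each month, − disbursements):
  Jan: +$406.22 → $406.22
  Feb: +$406.22 → $812.44
  Mar: +$406.22 → $1,218.66
  Apr: +$406.22 → $1,624.88
  May: +$406.22 − $2,065.62 → -$34.52
  Jun: +$406.22 → $371.70
  Jul: +$406.22 → $777.92
  Aug: +$406.22 − $743.40 → $440.74
  Sep: +$406.22 → $846.96
  Oct: +$406.22 → $1,253.18
  Nov: +$406.22 − $2,065.62 → -$406.22
  Dec: +$406.22 → $0.00
Lowest trial balance = -$406.22 (Nov)
Initial deposit = cushion − low point = $812.44 − (-$406.22) = $1,218.66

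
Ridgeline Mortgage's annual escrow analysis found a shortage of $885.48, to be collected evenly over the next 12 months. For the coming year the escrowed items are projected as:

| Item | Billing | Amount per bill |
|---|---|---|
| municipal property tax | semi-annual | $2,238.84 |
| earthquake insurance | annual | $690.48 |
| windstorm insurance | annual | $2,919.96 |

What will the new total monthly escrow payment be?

Municipal property tax — $2,238.84 × 2 = $4,477.68 per year
Earthquake insurance — $690.48 per year
Windstorm insurance — $2,919.96 per year
Annual escrow total = $8,088.12
Monthly = $8,088.12 / 12 = $674.01
Shortage per month = $885.48 ÷ 12 = $73.79
New monthly escrow = $674.01 + $73.79 = $747.80

$747.80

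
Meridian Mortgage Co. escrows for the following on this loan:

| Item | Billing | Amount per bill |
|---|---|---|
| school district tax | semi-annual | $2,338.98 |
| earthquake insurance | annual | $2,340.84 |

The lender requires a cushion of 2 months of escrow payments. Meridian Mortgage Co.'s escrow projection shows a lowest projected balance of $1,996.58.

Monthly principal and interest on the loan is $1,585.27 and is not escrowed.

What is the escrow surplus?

$826.78

School district tax — $2,338.98 × 2 = $4,677.96 annually
Earthquake insurance — $2,340.84 annually
Total per year = $7,018.80
Base monthly escrow = $7,018.80 / 12 = $584.90
Required reserve = 2 × $584.90 = $1,169.80
Surplus = $1,996.58 − $1,169.80 = $826.78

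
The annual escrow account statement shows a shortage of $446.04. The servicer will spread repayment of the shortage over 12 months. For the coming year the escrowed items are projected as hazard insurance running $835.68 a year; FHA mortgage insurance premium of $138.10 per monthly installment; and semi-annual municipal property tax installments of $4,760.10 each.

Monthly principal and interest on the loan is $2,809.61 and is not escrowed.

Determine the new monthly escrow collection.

$1,038.26

Hazard insurance: $835.68 per year
FHA mortgage insurance premium: $138.10 × 12 = $1,657.20 per year
Municipal property tax: $4,760.10 × 2 = $9,520.20 per year
Annual escrow total = $835.68 + $1,657.20 + $9,520.20 = $12,013.08
Base monthly escrow = $12,013.08 / 12 = $1,001.09
Shortage per month = $446.04 ÷ 12 = $37.17
Adjusted monthly = $1,001.09 + $37.17 = $1,038.26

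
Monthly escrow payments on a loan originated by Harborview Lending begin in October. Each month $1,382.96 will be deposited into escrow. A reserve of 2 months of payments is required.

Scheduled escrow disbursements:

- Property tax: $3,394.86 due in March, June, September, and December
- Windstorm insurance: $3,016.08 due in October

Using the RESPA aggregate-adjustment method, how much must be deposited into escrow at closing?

Cushion = 2 × $1,382.96 = $2,765.92
Trial balance (start $0, +$1,382.96 each month, − disbursements):
  Oct: +$1,382.96 − $3,016.08 → -$1,633.12
  Nov: +$1,382.96 → -$250.16
  Dec: +$1,382.96 − $3,394.86 → -$2,262.06
  Jan: +$1,382.96 → -$879.10
  Feb: +$1,382.96 → $503.86
  Mar: +$1,382.96 − $3,394.86 → -$1,508.04
  Apr: +$1,382.96 → -$125.08
  May: +$1,382.96 → $1,257.88
  Jun: +$1,382.96 − $3,394.86 → -$754.02
  Jul: +$1,382.96 → $628.94
  Aug: +$1,382.96 → $2,011.90
  Sep: +$1,382.96 − $3,394.86 → $0.00
Lowest trial balance = -$2,262.06 (Dec)
Initial deposit = cushion − low point = $2,765.92 − (-$2,262.06) = $5,027.98

$5,027.98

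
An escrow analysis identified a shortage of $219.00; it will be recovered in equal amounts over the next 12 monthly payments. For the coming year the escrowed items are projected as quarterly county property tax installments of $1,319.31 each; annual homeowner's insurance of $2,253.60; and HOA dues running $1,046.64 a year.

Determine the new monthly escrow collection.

County property tax = $1,319.31 × 4 = $5,277.24 annually
Homeowner's insurance = $2,253.60 annually
HOA dues = $1,046.64 annually
Combined annual = $5,277.24 + $2,253.60 + $1,046.64 = $8,577.48
Monthly escrow = $8,577.48 ÷ 12 = $714.79
Shortage per month = $219.00 / 12 = $18.25
New monthly escrow = $714.79 + $18.25 = $733.04

$733.04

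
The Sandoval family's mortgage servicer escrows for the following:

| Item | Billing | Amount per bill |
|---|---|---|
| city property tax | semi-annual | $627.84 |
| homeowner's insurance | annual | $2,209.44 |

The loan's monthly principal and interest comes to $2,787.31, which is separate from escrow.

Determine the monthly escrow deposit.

City property tax: $627.84 × 2 = $1,255.68
Homeowner's insurance: $2,209.44
Combined annual = $1,255.68 + $2,209.44 = $3,465.12
Base monthly escrow = $3,465.12 ÷ 12 = $288.76

$288.76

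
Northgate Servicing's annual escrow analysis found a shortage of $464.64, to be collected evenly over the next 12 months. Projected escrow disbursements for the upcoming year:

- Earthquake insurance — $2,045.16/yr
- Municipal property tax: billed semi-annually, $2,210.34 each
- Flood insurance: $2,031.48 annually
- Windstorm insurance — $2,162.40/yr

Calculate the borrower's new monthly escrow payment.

Earthquake insurance = $2,045.16/yr
Municipal property tax = $2,210.34 × 2 = $4,420.68/yr
Flood insurance = $2,031.48/yr
Windstorm insurance = $2,162.40/yr
Combined annual = $2,045.16 + $4,420.68 + $2,031.48 + $2,162.40 = $10,659.72
Monthly = $10,659.72 ÷ 12 = $888.31
Shortage spread = $464.64 ÷ 12 = $38.72/mo
Adjusted monthly = $888.31 + $38.72 = $927.03

$927.03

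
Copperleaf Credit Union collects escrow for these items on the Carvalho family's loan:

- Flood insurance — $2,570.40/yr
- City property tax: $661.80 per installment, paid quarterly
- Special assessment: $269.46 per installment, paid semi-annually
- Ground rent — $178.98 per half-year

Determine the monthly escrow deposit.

$509.54

Flood insurance = $2,570.40 annually
City property tax = $661.80 × 4 = $2,647.20 annually
Special assessment = $269.46 × 2 = $538.92 annually
Ground rent = $178.98 × 2 = $357.96 annually
Yearly total = $6,114.48
Base monthly escrow = $6,114.48 / 12 = $509.54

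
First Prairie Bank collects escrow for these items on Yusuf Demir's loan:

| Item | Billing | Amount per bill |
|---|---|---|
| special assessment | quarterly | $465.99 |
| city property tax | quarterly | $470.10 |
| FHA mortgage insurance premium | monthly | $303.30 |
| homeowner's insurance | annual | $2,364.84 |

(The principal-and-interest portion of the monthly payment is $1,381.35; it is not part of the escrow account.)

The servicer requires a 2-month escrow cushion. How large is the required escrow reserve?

$1,624.80

Special assessment = $465.99 × 4 = $1,863.96 annually
City property tax = $470.10 × 4 = $1,880.40 annually
FHA mortgage insurance premium = $303.30 × 12 = $3,639.60 annually
Homeowner's insurance = $2,364.84 annually
Combined annual = $1,863.96 + $1,880.40 + $3,639.60 + $2,364.84 = $9,748.80
Per month = $9,748.80 / 12 = $812.40
Cushion = 2 × $812.40 = $1,624.80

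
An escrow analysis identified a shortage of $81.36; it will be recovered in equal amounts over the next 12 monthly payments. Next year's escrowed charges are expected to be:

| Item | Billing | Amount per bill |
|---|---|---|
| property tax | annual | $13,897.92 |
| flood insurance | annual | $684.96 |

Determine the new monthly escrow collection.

$1,222.02

Property tax — $13,897.92
Flood insurance — $684.96
Total annual escrow = $13,897.92 + $684.96 = $14,582.88
Monthly = $14,582.88 ÷ 12 = $1,215.24
Monthly shortage recovery: $81.36 / 12 = $6.78
Adjusted monthly = $1,215.24 + $6.78 = $1,222.02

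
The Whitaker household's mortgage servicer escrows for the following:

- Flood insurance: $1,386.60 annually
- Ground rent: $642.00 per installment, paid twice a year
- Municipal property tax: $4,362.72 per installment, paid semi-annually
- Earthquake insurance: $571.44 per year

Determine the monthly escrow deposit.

Flood insurance = $1,386.60 per year
Ground rent = $642.00 × 2 = $1,284.00 per year
Municipal property tax = $4,362.72 × 2 = $8,725.44 per year
Earthquake insurance = $571.44 per year
Annual escrow total = $11,967.48
Base monthly escrow = $11,967.48 / 12 = $997.29

$997.29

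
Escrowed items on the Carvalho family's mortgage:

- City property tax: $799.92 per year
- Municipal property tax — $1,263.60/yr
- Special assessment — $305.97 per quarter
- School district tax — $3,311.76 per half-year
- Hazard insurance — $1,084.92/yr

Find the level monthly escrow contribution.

City property tax: $799.92/yr
Municipal property tax: $1,263.60/yr
Special assessment: $305.97 × 4 = $1,223.88/yr
School district tax: $3,311.76 × 2 = $6,623.52/yr
Hazard insurance: $1,084.92/yr
Yearly total = $10,995.84
Monthly = $10,995.84 ÷ 12 = $916.32

$916.32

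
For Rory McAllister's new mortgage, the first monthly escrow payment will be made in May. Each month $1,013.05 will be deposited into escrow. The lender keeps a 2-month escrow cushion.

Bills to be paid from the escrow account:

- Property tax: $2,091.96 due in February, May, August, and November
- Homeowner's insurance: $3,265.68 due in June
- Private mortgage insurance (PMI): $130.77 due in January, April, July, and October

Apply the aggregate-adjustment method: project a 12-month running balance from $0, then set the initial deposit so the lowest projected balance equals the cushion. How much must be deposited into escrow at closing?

Cushion = 2 × $1,013.05 = $2,026.10
Trial balance (start $0, +$1,013.05 each month, − disbursements):
  May: +$1,013.05 − $2,091.96 → -$1,078.91
  Jun: +$1,013.05 − $3,265.68 → -$3,331.54
  Jul: +$1,013.05 − $130.77 → -$2,449.26
  Aug: +$1,013.05 − $2,091.96 → -$3,528.17
  Sep: +$1,013.05 → -$2,515.12
  Oct: +$1,013.05 − $130.77 → -$1,632.84
  Nov: +$1,013.05 − $2,091.96 → -$2,711.75
  Dec: +$1,013.05 → -$1,698.70
  Jan: +$1,013.05 − $130.77 → -$816.42
  Feb: +$1,013.05 − $2,091.96 → -$1,895.33
  Mar: +$1,013.05 → -$882.28
  Apr: +$1,013.05 − $130.77 → $0.00
Lowest trial balance = -$3,528.17 (Aug)
Initial deposit = cushion − low point = $2,026.10 − (-$3,528.17) = $5,554.27

$5,554.27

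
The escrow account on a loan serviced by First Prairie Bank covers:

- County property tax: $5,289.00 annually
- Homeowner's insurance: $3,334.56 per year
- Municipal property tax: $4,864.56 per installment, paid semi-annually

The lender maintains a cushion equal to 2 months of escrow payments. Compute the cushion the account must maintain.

$3,058.78

County property tax = $5,289.00 annually
Homeowner's insurance = $3,334.56 annually
Municipal property tax = $4,864.56 × 2 = $9,729.12 annually
Yearly total = $18,352.68
Monthly = $18,352.68 ÷ 12 = $1,529.39
Reserve = 2 × $1,529.39 = $3,058.78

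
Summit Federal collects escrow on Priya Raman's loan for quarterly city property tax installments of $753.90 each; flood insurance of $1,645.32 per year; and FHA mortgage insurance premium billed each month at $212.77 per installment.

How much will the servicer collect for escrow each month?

City property tax = $753.90 × 4 = $3,015.60 per year
Flood insurance = $1,645.32 per year
FHA mortgage insurance premium = $212.77 × 12 = $2,553.24 per year
Yearly total = $3,015.60 + $1,645.32 + $2,553.24 = $7,214.16
Monthly escrow = $7,214.16 ÷ 12 = $601.18

$601.18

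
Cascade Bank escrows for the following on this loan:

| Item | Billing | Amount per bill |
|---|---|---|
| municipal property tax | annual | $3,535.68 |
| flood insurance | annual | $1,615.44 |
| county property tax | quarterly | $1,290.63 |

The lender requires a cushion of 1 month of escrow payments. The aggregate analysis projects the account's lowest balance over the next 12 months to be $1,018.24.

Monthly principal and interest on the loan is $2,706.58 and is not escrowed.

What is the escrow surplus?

Municipal property tax: $3,535.68/yr
Flood insurance: $1,615.44/yr
County property tax: $1,290.63 × 4 = $5,162.52/yr
Annual escrow total = $3,535.68 + $1,615.44 + $5,162.52 = $10,313.64
Monthly = $10,313.64 ÷ 12 = $859.47
Cushion = 1 × $859.47 = $859.47
Excess over cushion: $1,018.24 − $859.47 = $158.77

$158.77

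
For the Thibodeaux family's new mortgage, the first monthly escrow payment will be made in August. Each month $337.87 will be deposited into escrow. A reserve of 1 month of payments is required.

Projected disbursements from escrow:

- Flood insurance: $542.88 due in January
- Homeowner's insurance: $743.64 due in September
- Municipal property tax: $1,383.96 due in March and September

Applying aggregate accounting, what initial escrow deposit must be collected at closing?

Cushion = 1 × $337.87 = $337.87
Trial balance (start $0, +$337.87 each month, − disbursements):
  Aug: +$337.87 → $337.87
  Sep: +$337.87 − $2,127.60 → -$1,451.86
  Oct: +$337.87 → -$1,113.99
  Nov: +$337.87 → -$776.12
  Dec: +$337.87 → -$438.25
  Jan: +$337.87 − $542.88 → -$643.26
  Feb: +$337.87 → -$305.39
  Mar: +$337.87 − $1,383.96 → -$1,351.48
  Apr: +$337.87 → -$1,013.61
  May: +$337.87 → -$675.74
  Jun: +$337.87 → -$337.87
  Jul: +$337.87 → $0.00
Lowest trial balance = -$1,451.86 (Sep)
Initial deposit = cushion − low point = $337.87 − (-$1,451.86) = $1,789.73

$1,789.73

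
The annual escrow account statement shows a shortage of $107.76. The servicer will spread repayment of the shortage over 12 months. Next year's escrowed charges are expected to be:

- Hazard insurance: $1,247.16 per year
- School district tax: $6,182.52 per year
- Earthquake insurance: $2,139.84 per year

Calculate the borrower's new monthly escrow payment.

$806.44

Hazard insurance = $1,247.16 annually
School district tax = $6,182.52 annually
Earthquake insurance = $2,139.84 annually
Annual escrow total = $1,247.16 + $6,182.52 + $2,139.84 = $9,569.52
Base monthly escrow = $9,569.52 ÷ 12 = $797.46
Monthly shortage recovery: $107.76 ÷ 12 = $8.98
Adjusted monthly = $797.46 + $8.98 = $806.44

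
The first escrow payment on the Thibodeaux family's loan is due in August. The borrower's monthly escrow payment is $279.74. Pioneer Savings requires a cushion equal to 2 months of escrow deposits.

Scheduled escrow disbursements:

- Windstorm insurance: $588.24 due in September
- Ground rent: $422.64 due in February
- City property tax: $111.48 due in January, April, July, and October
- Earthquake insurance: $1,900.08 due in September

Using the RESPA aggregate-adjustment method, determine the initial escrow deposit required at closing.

Cushion = 2 × $279.74 = $559.48
Trial balance (start $0, +$279.74 each month, − disbursements):
  Aug: +$279.74 → $279.74
  Sep: +$279.74 − $2,488.32 → -$1,928.84
  Oct: +$279.74 − $111.48 → -$1,760.58
  Nov: +$279.74 → -$1,480.84
  Dec: +$279.74 → -$1,201.10
  Jan: +$279.74 − $111.48 → -$1,032.84
  Feb: +$279.74 − $422.64 → -$1,175.74
  Mar: +$279.74 → -$896.00
  Apr: +$279.74 − $111.48 → -$727.74
  May: +$279.74 → -$448.00
  Jun: +$279.74 → -$168.26
  Jul: +$279.74 − $111.48 → $0.00
Lowest trial balance = -$1,928.84 (Sep)
Initial deposit = cushion − low point = $559.48 − (-$1,928.84) = $2,488.32

$2,488.32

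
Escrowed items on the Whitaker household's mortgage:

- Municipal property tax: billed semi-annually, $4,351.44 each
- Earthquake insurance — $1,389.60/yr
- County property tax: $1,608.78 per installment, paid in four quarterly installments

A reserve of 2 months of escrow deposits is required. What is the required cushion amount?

Municipal property tax = $4,351.44 × 2 = $8,702.88 per year
Earthquake insurance = $1,389.60 per year
County property tax = $1,608.78 × 4 = $6,435.12 per year
Total per year = $8,702.88 + $1,389.60 + $6,435.12 = $16,527.60
Monthly escrow = $16,527.60 / 12 = $1,377.30
Required cushion = 2 × $1,377.30 = $2,754.60

$2,754.60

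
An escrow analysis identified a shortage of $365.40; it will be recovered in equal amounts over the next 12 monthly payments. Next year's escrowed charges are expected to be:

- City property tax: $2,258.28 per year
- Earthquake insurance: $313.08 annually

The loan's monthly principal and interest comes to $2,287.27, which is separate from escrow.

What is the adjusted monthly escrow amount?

$244.73

City property tax = $2,258.28 annually
Earthquake insurance = $313.08 annually
Total annual escrow = $2,258.28 + $313.08 = $2,571.36
Base monthly escrow = $2,571.36 / 12 = $214.28
Shortage spread = $365.40 ÷ 12 = $30.45/mo
New monthly escrow = $214.28 + $30.45 = $244.73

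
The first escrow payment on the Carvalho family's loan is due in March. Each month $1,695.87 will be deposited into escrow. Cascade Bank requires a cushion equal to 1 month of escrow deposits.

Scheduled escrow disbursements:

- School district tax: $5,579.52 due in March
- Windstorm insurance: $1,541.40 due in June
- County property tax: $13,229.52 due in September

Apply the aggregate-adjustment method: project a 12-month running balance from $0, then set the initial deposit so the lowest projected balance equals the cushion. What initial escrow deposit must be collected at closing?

$10,175.22

Cushion = 1 × $1,695.87 = $1,695.87
Trial balance (start $0, +$1,695.87 each month, − disbursements):
  Mar: +$1,695.87 − $5,579.52 → -$3,883.65
  Apr: +$1,695.87 → -$2,187.78
  May: +$1,695.87 → -$491.91
  Jun: +$1,695.87 − $1,541.40 → -$337.44
  Jul: +$1,695.87 → $1,358.43
  Aug: +$1,695.87 → $3,054.30
  Sep: +$1,695.87 − $13,229.52 → -$8,479.35
  Oct: +$1,695.87 → -$6,783.48
  Nov: +$1,695.87 → -$5,087.61
  Dec: +$1,695.87 → -$3,391.74
  Jan: +$1,695.87 → -$1,695.87
  Feb: +$1,695.87 → $0.00
Lowest trial balance = -$8,479.35 (Sep)
Initial deposit = cushion − low point = $1,695.87 − (-$8,479.35) = $10,175.22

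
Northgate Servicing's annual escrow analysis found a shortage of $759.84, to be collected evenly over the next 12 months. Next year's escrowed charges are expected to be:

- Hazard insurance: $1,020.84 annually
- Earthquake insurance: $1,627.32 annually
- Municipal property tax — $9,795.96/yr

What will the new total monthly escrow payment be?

Hazard insurance: $1,020.84 annually
Earthquake insurance: $1,627.32 annually
Municipal property tax: $9,795.96 annually
Annual escrow total = $1,020.84 + $1,627.32 + $9,795.96 = $12,444.12
Per month = $12,444.12 / 12 = $1,037.01
Monthly shortage recovery: $759.84 ÷ 12 = $63.32
Adjusted monthly = $1,037.01 + $63.32 = $1,100.33

$1,100.33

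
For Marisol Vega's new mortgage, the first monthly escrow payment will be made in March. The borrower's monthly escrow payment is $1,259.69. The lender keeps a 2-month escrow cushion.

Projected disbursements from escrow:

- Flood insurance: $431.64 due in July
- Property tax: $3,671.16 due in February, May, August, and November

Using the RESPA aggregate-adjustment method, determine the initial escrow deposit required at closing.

$2,735.20

Cushion = 2 × $1,259.69 = $2,519.38
Trial balance (start $0, +$1,259.69 each month, − disbursements):
  Mar: +$1,259.69 → $1,259.69
  Apr: +$1,259.69 → $2,519.38
  May: +$1,259.69 − $3,671.16 → $107.91
  Jun: +$1,259.69 → $1,367.60
  Jul: +$1,259.69 − $431.64 → $2,195.65
  Aug: +$1,259.69 − $3,671.16 → -$215.82
  Sep: +$1,259.69 → $1,043.87
  Oct: +$1,259.69 → $2,303.56
  Nov: +$1,259.69 − $3,671.16 → -$107.91
  Dec: +$1,259.69 → $1,151.78
  Jan: +$1,259.69 → $2,411.47
  Feb: +$1,259.69 − $3,671.16 → $0.00
Lowest trial balance = -$215.82 (Aug)
Initial deposit = cushion − low point = $2,519.38 − (-$215.82) = $2,735.20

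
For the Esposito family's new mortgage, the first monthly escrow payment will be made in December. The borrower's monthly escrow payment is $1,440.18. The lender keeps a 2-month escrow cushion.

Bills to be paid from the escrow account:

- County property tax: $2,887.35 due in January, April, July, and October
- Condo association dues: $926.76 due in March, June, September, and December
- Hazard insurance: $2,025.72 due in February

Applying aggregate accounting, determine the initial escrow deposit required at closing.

$5,333.40

Cushion = 2 × $1,440.18 = $2,880.36
Trial balance (start $0, +$1,440.18 each month, − disbursements):
  Dec: +$1,440.18 − $926.76 → $513.42
  Jan: +$1,440.18 − $2,887.35 → -$933.75
  Feb: +$1,440.18 − $2,025.72 → -$1,519.29
  Mar: +$1,440.18 − $926.76 → -$1,005.87
  Apr: +$1,440.18 − $2,887.35 → -$2,453.04
  May: +$1,440.18 → -$1,012.86
  Jun: +$1,440.18 − $926.76 → -$499.44
  Jul: +$1,440.18 − $2,887.35 → -$1,946.61
  Aug: +$1,440.18 → -$506.43
  Sep: +$1,440.18 − $926.76 → $6.99
  Oct: +$1,440.18 − $2,887.35 → -$1,440.18
  Nov: +$1,440.18 → $0.00
Lowest trial balance = -$2,453.04 (Apr)
Initial deposit = cushion − low point = $2,880.36 − (-$2,453.04) = $5,333.40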